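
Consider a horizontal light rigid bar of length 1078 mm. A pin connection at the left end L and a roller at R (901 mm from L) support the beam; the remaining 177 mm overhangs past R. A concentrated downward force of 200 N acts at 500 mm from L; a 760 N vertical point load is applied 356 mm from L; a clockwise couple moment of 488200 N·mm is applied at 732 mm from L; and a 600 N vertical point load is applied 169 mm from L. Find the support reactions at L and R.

L_x = 0, L_y = 494.3 N, R_y = 1066 N

Taking moments about L: R_y·901 − 200·500 − 760·356 − 488200 − 600·169 = 0 → R_y = 960160/901 = 1065.66 ≈ 1066 N.
ΣF_y = 0: L_y + 1065.66 − 200 − 760 − 600 = 0 → L_y = 494.3 N.
ΣF_x = 0: no horizontal applied forces, so L_x = 0.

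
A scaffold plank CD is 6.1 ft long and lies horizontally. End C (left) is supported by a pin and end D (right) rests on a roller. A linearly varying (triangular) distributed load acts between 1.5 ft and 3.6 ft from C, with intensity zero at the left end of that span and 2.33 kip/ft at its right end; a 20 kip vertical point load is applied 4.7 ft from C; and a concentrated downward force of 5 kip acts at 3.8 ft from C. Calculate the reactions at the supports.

C_x = 0, C_y = 7.759 kip, D_y = 19.69 kip

Resultant of the triangular load: ½ × 2.33 × 2.1 = 2.4465 kip, acting at 2.9 ft from C (one-third of the span from the peak).
Taking moments about C: D_y·6.1 − (½·2.33·2.1)·2.9 − 20·4.7 − 5·3.8 = 0 → D_y = 120.09485/6.1 = 19.6877 ≈ 19.69 kip.
ΣF_y = 0: C_y + 19.6877 − ½·2.33·2.1 − 20 − 5 = 0 → C_y = 7.759 kip.
ΣF_x = 0: no horizontal applied forces, so C_x = 0.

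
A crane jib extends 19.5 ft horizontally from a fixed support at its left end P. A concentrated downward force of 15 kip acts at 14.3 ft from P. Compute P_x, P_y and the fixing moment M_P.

ΣF_x = 0: P_x = 0.
ΣF_y = 0: P_y − 15 = 0 → P_y = 15.00 kip.
ΣM about P: M_P − 15·14.3 = 0 → M_P = 214.5 kip·ft.

P_x = 0, P_y = 15.00 kip, M_P = 214.5 kip·ft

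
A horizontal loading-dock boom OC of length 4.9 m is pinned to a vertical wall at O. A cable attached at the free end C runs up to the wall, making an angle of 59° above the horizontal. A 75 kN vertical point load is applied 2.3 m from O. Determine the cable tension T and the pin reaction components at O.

T = 41.07 kN, O_x = 21.15 kN, O_y = 39.80 kN

ΣM about O: T·sin59°·4.9 − 75·2.3 = 0 → T = 172.5/(4.9·0.857167) = 41.0703 ≈ 41.07 kN.
ΣF_x = 0: O_x − T·cos59° = 0 → O_x = 41.0703 × 0.515038 = 21.15 kN.
ΣF_y = 0: O_y + T·sin59° − 75 = 0 → O_y = 75 − 41.0703 × 0.857167 = 39.80 kN.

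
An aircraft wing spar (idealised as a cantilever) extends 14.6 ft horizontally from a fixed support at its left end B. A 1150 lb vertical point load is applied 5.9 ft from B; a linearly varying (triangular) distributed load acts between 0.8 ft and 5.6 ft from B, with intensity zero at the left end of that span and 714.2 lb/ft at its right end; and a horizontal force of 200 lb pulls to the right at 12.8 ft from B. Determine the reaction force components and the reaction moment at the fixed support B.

B_x = -200.0 lb, B_y = 2864 lb, M_B = 13640 lb·ft

Resultant of the triangular load: ½ × 714.2 × 4.8 = 1714.08 lb, acting at 4 ft from B (one-third of the span from the peak).
ΣF_x = 0: B_x + 200 = 0 → B_x = -200.0 lb.
ΣF_y = 0: B_y − 1150 − ½·714.2·4.8 = 0 → B_y = 2864 lb.
ΣM about B: M_B − 1150·5.9 − (½·714.2·4.8)·4 = 0 → M_B = 13640 lb·ft.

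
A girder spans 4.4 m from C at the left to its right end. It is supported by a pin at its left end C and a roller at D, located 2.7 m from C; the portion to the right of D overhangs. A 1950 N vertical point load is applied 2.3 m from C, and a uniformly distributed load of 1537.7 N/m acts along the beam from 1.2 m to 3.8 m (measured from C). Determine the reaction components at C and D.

Resultant of the distributed load: 1537.7 × 2.6 = 3998.02 N at 2.5 m from C.
Moments about C: D_y·2.7 − 1950·2.3 − (1537.7·2.6)·2.5 = 0 → D_y = 14480.05/2.7 = 5362.98 ≈ 5363 N.
ΣF_y = 0: C_y + 5362.98 − 1950 − 1537.7·2.6 = 0 → C_y = 585.0 N.
ΣF_x = 0: no horizontal applied forces, so C_x = 0.

C_x = 0, C_y = 585.0 N, D_y = 5363 N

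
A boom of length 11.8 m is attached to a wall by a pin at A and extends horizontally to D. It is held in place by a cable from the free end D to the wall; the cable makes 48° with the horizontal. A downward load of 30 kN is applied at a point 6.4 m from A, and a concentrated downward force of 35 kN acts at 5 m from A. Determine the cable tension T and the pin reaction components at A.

T = 41.85 kN, A_x = 28.00 kN, A_y = 33.90 kN

ΣM about A: T·sin48°·11.8 − 30·6.4 − 35·5 = 0 → T = 367/(11.8·0.743145) = 41.8514 ≈ 41.85 kN.
ΣF_x = 0: A_x − T·cos48° = 0 → A_x = 41.8514 × 0.669131 = 28.00 kN.
ΣF_y = 0: A_y + T·sin48° − 30 − 35 = 0 → A_y = 65 − 41.8514 × 0.743145 = 33.90 kN.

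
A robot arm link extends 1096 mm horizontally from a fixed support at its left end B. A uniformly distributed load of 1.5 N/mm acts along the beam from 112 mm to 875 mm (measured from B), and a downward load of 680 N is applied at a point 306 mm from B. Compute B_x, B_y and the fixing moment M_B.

B_x = 0, B_y = 1824 N, M_B = 772900 N·mm

Resultant of the distributed load: 1.5 × 763 = 1144.5 N at 493.5 mm from B.
ΣF_x = 0: B_x = 0.
ΣF_y = 0: B_y − 1.5·763 − 680 = 0 → B_y = 1824 N.
ΣM about B: M_B − (1.5·763)·493.5 − 680·306 = 0 → M_B = 772900 N·mm.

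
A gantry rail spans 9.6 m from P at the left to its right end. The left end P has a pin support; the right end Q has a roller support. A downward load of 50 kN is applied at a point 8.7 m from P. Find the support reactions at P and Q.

ΣM about P: Q_y·9.6 − 50·8.7 = 0 → Q_y = 435/9.6 = 45.3125 ≈ 45.31 kN.
ΣF_y = 0: P_y + 45.3125 − 50 = 0 → P_y = 4.688 kN.
ΣF_x = 0: no horizontal applied forces, so P_x = 0.

P_x = 0, P_y = 4.688 kN, Q_y = 45.31 kN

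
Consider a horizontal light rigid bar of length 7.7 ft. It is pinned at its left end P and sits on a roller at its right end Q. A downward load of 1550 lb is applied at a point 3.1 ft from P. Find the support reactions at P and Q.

P_x = 0, P_y = 926.0 lb, Q_y = 624.0 lb

ΣM about P: Q_y·7.7 − 1550·3.1 = 0 → Q_y = 4805/7.7 = 624.026 ≈ 624.0 lb.
ΣF_y = 0: P_y + 624.026 − 1550 = 0 → P_y = 926.0 lb.
ΣF_x = 0: no horizontal applied forces, so P_x = 0.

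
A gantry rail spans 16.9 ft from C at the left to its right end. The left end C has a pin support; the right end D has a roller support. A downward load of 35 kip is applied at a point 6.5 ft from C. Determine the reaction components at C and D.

ΣM about C: D_y·16.9 − 35·6.5 = 0 → D_y = 227.5/16.9 = 13.4615 ≈ 13.46 kip.
ΣF_y = 0: C_y + 13.4615 − 35 = 0 → C_y = 21.54 kip.
ΣF_x = 0: no horizontal applied forces, so C_x = 0.

C_x = 0, C_y = 21.54 kip, D_y = 13.46 kip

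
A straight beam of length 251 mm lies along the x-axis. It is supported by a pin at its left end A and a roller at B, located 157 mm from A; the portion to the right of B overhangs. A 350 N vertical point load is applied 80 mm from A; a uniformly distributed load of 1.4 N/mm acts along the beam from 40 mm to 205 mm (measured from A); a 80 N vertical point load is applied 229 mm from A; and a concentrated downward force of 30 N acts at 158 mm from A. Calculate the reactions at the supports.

Resultant of the distributed load: 1.4 × 165 = 231 N at 122.5 mm from A.
ΣM about A: B_y·157 − 350·80 − (1.4·165)·122.5 − 80·229 − 30·158 = 0 → B_y = 79357.5/157 = 505.462 ≈ 505.5 N.
ΣF_y = 0: A_y + 505.462 − 350 − 1.4·165 − 80 − 30 = 0 → A_y = 185.5 N.
ΣF_x = 0: no horizontal applied forces, so A_x = 0.

A_x = 0, A_y = 185.5 N, B_y = 505.5 N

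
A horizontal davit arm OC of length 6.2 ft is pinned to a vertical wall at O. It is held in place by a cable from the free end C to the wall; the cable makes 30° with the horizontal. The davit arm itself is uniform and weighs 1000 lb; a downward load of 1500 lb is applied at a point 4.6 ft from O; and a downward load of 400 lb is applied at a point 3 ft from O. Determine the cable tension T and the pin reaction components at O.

ΣM about O: T·sin30°·6.2 − 1000·3.1 − 1500·4.6 − 400·3 = 0 → T = 11200/(6.2·0.5) = 3612.9 ≈ 3613 lb.
ΣF_x = 0: O_x − T·cos30° = 0 → O_x = 3612.9 × 0.866025 = 3129 lb.
ΣF_y = 0: O_y + T·sin30° − 1000 − 1500 − 400 = 0 → O_y = 2900 − 3612.9 × 0.5 = 1094 lb.

T = 3613 lb, O_x = 3129 lb, O_y = 1094 lb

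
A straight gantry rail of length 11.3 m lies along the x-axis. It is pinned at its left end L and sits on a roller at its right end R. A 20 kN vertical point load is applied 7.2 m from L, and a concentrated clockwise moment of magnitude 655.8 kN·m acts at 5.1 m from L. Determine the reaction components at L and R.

Taking moments about L: R_y·11.3 − 20·7.2 − 655.8 = 0 → R_y = 799.8/11.3 = 70.7788 ≈ 70.78 kN.
ΣF_y = 0: L_y + 70.7788 − 20 = 0 → L_y = -50.78 kN.
ΣF_x = 0: no horizontal applied forces, so L_x = 0.

L_x = 0, L_y = -50.78 kN, R_y = 70.78 kN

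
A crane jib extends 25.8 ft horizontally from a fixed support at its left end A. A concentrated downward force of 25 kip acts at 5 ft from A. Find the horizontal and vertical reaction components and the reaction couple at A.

ΣF_x = 0: A_x = 0.
ΣF_y = 0: A_y − 25 = 0 → A_y = 25.00 kip.
ΣM about A: M_A − 25·5 = 0 → M_A = 125.0 kip·ft.

A_x = 0, A_y = 25.00 kip, M_A = 125.0 kip·ft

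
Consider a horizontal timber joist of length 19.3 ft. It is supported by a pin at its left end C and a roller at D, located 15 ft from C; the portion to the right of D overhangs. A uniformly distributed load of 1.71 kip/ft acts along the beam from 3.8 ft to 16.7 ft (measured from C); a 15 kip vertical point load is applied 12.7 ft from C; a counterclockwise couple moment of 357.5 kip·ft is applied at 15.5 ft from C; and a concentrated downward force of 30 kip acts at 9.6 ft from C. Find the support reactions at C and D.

C_x = 0, C_y = 43.92 kip, D_y = 23.14 kip

Resultant of the distributed load: 1.71 × 12.9 = 22.059 kip at 10.25 ft from C.
ΣM about C: D_y·15 − (1.71·12.9)·10.25 − 15·12.7 + 357.5 − 30·9.6 = 0 → D_y = 347.10475/15 = 23.1403 ≈ 23.14 kip.
ΣF_y = 0: C_y + 23.1403 − 1.71·12.9 − 15 − 30 = 0 → C_y = 43.92 kip.
ΣF_x = 0: no horizontal applied forces, so C_x = 0.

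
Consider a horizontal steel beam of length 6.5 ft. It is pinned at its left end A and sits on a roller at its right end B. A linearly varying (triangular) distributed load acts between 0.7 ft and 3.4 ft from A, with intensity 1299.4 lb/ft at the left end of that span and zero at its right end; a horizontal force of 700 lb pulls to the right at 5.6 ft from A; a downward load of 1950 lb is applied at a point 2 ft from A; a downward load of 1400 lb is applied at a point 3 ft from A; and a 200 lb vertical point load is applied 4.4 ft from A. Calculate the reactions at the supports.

A_x = -700.0 lb, A_y = 3491 lb, B_y = 1813 lb

Resultant of the triangular load: ½ × 1299.4 × 2.7 = 1754.19 lb, acting at 1.6 ft from A (one-third of the span from the peak).
ΣM about A: B_y·6.5 − (½·1299.4·2.7)·1.6 − 1950·2 − 1400·3 − 200·4.4 = 0 → B_y = 11786.704/6.5 = 1813.34 ≈ 1813 lb.
ΣF_y = 0: A_y + 1813.34 − ½·1299.4·2.7 − 1950 − 1400 − 200 = 0 → A_y = 3491 lb.
ΣF_x = 0: A_x + 700 = 0 → A_x = -700.0 lb.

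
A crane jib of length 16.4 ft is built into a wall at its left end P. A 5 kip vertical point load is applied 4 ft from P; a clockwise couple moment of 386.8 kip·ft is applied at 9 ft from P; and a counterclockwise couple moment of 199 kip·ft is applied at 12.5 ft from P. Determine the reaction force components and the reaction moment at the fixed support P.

ΣF_x = 0: P_x = 0.
ΣF_y = 0: P_y − 5 = 0 → P_y = 5.000 kip.
ΣM about P: M_P − 5·4 − 386.8 + 199 = 0 → M_P = 207.8 kip·ft.

P_x = 0, P_y = 5.000 kip, M_P = 207.8 kip·ft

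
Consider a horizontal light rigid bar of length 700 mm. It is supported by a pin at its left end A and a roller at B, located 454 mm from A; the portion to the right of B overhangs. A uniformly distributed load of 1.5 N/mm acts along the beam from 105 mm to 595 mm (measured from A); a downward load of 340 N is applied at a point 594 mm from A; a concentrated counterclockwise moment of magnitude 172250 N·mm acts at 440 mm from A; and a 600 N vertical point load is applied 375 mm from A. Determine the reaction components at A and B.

Resultant of the distributed load: 1.5 × 490 = 735 N at 350 mm from A.
Moments about A: B_y·454 − (1.5·490)·350 − 340·594 + 172250 − 600·375 = 0 → B_y = 511960/454 = 1127.67 ≈ 1128 N.
ΣF_y = 0: A_y + 1127.67 − 1.5·490 − 340 − 600 = 0 → A_y = 547.3 N.
ΣF_x = 0: no horizontal applied forces, so A_x = 0.

A_x = 0, A_y = 547.3 N, B_y = 1128 N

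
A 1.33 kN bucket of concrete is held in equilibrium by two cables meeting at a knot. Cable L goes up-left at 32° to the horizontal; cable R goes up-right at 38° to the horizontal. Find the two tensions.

ΣF_x = 0: −T_L·cos32° + T_R·cos38° = 0 → T_R = 1.07619·T_L.
ΣF_y = 0: T_L·sin32° + T_R·sin38° = 1.33.
Substitute: T_L·(0.529919 + 1.07619·0.615661) = 1.33 → T_L = 1.11532 ≈ 1.115 kN.
Then T_R = 1.07619 × 1.11532 = 1.200 kN.

T_L = 1.115 kN, T_R = 1.200 kN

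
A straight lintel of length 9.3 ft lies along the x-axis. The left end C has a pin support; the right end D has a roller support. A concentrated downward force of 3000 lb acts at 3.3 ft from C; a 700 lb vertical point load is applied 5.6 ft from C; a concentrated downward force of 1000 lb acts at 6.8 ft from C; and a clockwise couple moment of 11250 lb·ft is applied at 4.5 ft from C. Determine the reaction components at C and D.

C_x = 0, C_y = 1273 lb, D_y = 3427 lb

ΣM about C: D_y·9.3 − 3000·3.3 − 700·5.6 − 1000·6.8 − 11250 = 0 → D_y = 31870/9.3 = 3426.88 ≈ 3427 lb.
ΣF_y = 0: C_y + 3426.88 − 3000 − 700 − 1000 = 0 → C_y = 1273 lb.
ΣF_x = 0: no horizontal applied forces, so C_x = 0.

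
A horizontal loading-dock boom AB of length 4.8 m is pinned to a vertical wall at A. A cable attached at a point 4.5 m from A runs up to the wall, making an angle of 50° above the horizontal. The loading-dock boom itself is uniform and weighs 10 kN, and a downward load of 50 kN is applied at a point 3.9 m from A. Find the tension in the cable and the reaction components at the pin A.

T = 63.53 kN, A_x = 40.84 kN, A_y = 11.33 kN

ΣM about A: T·sin50°·4.5 − 10·2.4 − 50·3.9 = 0 → T = 219/(4.5·0.766044) = 63.5299 ≈ 63.53 kN.
ΣF_x = 0: A_x − T·cos50° = 0 → A_x = 63.5299 × 0.642788 = 40.84 kN.
ΣF_y = 0: A_y + T·sin50° − 10 − 50 = 0 → A_y = 60 − 63.5299 × 0.766044 = 11.33 kN.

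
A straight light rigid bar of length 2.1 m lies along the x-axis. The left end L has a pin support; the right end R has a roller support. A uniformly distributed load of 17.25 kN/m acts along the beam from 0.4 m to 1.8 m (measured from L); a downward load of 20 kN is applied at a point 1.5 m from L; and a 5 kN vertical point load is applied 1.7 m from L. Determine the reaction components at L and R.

L_x = 0, L_y = 18.17 kN, R_y = 30.98 kN

Resultant of the distributed load: 17.25 × 1.4 = 24.15 kN at 1.1 m from L.
Moments about L: R_y·2.1 − (17.25·1.4)·1.1 − 20·1.5 − 5·1.7 = 0 → R_y = 65.065/2.1 = 30.9833 ≈ 30.98 kN.
ΣF_y = 0: L_y + 30.9833 − 17.25·1.4 − 20 − 5 = 0 → L_y = 18.17 kN.
ΣF_x = 0: no horizontal applied forces, so L_x = 0.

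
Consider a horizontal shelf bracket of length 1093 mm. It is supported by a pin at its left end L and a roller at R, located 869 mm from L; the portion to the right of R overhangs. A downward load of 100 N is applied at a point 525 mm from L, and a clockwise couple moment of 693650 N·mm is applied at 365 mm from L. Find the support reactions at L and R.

ΣM about L: R_y·869 − 100·525 − 693650 = 0 → R_y = 746150/869 = 858.631 ≈ 858.6 N.
ΣF_y = 0: L_y + 858.631 − 100 = 0 → L_y = -758.6 N.
ΣF_x = 0: no horizontal applied forces, so L_x = 0.

L_x = 0, L_y = -758.6 N, R_y = 858.6 N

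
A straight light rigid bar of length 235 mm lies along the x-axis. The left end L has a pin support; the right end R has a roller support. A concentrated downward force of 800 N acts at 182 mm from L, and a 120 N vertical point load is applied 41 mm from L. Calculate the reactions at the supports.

Taking moments about L: R_y·235 − 800·182 − 120·41 = 0 → R_y = 150520/235 = 640.511 ≈ 640.5 N.
ΣF_y = 0: L_y + 640.511 − 800 − 120 = 0 → L_y = 279.5 N.
ΣF_x = 0: no horizontal applied forces, so L_x = 0.

L_x = 0, L_y = 279.5 N, R_y = 640.5 N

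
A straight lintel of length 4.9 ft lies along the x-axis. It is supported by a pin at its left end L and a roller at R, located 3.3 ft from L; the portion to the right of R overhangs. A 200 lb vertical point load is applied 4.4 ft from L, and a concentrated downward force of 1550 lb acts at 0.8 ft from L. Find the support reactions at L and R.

ΣM about L: R_y·3.3 − 200·4.4 − 1550·0.8 = 0 → R_y = 2120/3.3 = 642.424 ≈ 642.4 lb.
ΣF_y = 0: L_y + 642.424 − 200 − 1550 = 0 → L_y = 1108 lb.
ΣF_x = 0: no horizontal applied forces, so L_x = 0.

L_x = 0, L_y = 1108 lb, R_y = 642.4 lb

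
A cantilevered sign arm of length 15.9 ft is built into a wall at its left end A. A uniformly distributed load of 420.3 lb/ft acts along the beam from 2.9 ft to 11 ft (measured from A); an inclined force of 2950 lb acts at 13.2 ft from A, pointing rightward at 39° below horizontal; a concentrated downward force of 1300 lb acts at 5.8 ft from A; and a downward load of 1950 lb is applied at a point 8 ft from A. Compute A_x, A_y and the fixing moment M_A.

Resultant of the distributed load: 420.3 × 8.1 = 3404.43 lb at 6.95 ft from A.
ΣF_x = 0: A_x + 2950·cos39° = 0 → A_x = -2293 lb.
ΣF_y = 0: A_y − 420.3·8.1 − 2950·sin39° − 1300 − 1950 = 0 → A_y = 8511 lb.
ΣM about A: M_A − (420.3·8.1)·6.95 − 2950·sin39°·13.2 − 1300·5.8 − 1950·8 = 0 → M_A = 71310 lb·ft.

A_x = -2293 lb, A_y = 8511 lb, M_A = 71310 lb·ft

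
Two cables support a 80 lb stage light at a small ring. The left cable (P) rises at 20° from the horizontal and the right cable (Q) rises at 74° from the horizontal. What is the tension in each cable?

T_P = 22.10 lb, T_Q = 75.36 lb

ΣF_x = 0: −T_P·cos20° + T_Q·cos74° = 0 → T_Q = 3.40916·T_P.
ΣF_y = 0: T_P·sin20° + T_Q·sin74° = 80.
Substitute: T_P·(0.34202 + 3.40916·0.961262) = 80 → T_P = 22.1048 ≈ 22.10 lb.
Then T_Q = 3.40916 × 22.1048 = 75.36 lb.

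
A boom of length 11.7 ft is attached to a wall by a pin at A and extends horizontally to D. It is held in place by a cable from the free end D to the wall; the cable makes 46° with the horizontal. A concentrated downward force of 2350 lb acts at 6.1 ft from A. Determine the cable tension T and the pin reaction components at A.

T = 1703 lb, A_x = 1183 lb, A_y = 1125 lb

ΣM about A: T·sin46°·11.7 − 2350·6.1 = 0 → T = 14335/(11.7·0.71934) = 1703.25 ≈ 1703 lb.
ΣF_x = 0: A_x − T·cos46° = 0 → A_x = 1703.25 × 0.694658 = 1183 lb.
ΣF_y = 0: A_y + T·sin46° − 2350 = 0 → A_y = 2350 − 1703.25 × 0.71934 = 1125 lb.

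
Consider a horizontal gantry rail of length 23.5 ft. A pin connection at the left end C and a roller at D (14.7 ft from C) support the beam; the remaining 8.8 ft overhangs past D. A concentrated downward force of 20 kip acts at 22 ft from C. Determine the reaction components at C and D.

Moments about C: D_y·14.7 − 20·22 = 0 → D_y = 440/14.7 = 29.932 ≈ 29.93 kip.
ΣF_y = 0: C_y + 29.932 − 20 = 0 → C_y = -9.932 kip.
ΣF_x = 0: no horizontal applied forces, so C_x = 0.

C_x = 0, C_y = -9.932 kip, D_y = 29.93 kip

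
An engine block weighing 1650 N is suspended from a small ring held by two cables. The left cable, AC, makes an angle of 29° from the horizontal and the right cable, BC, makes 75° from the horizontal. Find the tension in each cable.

ΣF_x = 0: −T_AC·cos29° + T_BC·cos75° = 0 → T_BC = 3.37927·T_AC.
ΣF_y = 0: T_AC·sin29° + T_BC·sin75° = 1650.
Substitute: T_AC·(0.48481 + 3.37927·0.965926) = 1650 → T_AC = 440.125 ≈ 440.1 N.
Then T_BC = 3.37927 × 440.125 = 1487 N.

T_AC = 440.1 N, T_BC = 1487 N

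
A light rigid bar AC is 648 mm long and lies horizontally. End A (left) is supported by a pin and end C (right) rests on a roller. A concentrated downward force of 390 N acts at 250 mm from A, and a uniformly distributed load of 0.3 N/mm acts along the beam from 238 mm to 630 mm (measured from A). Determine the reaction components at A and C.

Resultant of the distributed load: 0.3 × 392 = 117.6 N at 434 mm from A.
ΣM about A: C_y·648 − 390·250 − (0.3·392)·434 = 0 → C_y = 148538.4/648 = 229.226 ≈ 229.2 N.
ΣF_y = 0: A_y + 229.226 − 390 − 0.3·392 = 0 → A_y = 278.4 N.
ΣF_x = 0: no horizontal applied forces, so A_x = 0.

A_x = 0, A_y = 278.4 N, C_y = 229.2 N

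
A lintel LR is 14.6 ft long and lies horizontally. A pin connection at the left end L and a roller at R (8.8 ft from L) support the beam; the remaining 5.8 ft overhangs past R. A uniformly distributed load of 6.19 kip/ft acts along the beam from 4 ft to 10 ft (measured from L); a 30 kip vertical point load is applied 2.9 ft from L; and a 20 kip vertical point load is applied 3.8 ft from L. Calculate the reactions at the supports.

Resultant of the distributed load: 6.19 × 6 = 37.14 kip at 7 ft from L.
ΣM about L: R_y·8.8 − (6.19·6)·7 − 30·2.9 − 20·3.8 = 0 → R_y = 422.98/8.8 = 48.0659 ≈ 48.07 kip.
ΣF_y = 0: L_y + 48.0659 − 6.19·6 − 30 − 20 = 0 → L_y = 39.07 kip.
ΣF_x = 0: no horizontal applied forces, so L_x = 0.

L_x = 0, L_y = 39.07 kip, R_y = 48.07 kip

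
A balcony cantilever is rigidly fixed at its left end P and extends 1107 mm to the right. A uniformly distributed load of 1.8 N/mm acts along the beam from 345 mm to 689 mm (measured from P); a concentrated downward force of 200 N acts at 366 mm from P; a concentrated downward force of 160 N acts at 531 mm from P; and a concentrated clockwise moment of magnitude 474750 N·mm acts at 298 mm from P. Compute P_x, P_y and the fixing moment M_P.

P_x = 0, P_y = 979.2 N, M_P = 953000 N·mm

Resultant of the distributed load: 1.8 × 344 = 619.2 N at 517 mm from P.
ΣF_x = 0: P_x = 0.
ΣF_y = 0: P_y − 1.8·344 − 200 − 160 = 0 → P_y = 979.2 N.
ΣM about P: M_P − (1.8·344)·517 − 200·366 − 160·531 − 474750 = 0 → M_P = 953000 N·mm.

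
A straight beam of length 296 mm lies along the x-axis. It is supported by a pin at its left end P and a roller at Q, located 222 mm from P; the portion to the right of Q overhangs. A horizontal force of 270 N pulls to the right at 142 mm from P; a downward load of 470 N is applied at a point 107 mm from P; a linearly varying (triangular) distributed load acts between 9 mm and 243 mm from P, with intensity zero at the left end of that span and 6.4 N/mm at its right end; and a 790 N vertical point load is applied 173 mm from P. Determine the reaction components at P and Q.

P_x = -270.0 N, P_y = 610.1 N, Q_y = 1399 N

Resultant of the triangular load: ½ × 6.4 × 234 = 748.8 N, acting at 165 mm from P (one-third of the span from the peak).
Moments about P: Q_y·222 − 470·107 − (½·6.4·234)·165 − 790·173 = 0 → Q_y = 310512/222 = 1398.7 ≈ 1399 N.
ΣF_y = 0: P_y + 1398.7 − 470 − ½·6.4·234 − 790 = 0 → P_y = 610.1 N.
ΣF_x = 0: P_x + 270 = 0 → P_x = -270.0 N.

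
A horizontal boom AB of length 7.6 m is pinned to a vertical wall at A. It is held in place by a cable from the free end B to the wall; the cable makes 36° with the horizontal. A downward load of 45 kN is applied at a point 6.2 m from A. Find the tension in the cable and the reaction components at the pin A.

ΣM about A: T·sin36°·7.6 − 45·6.2 = 0 → T = 279/(7.6·0.587785) = 62.4557 ≈ 62.46 kN.
ΣF_x = 0: A_x − T·cos36° = 0 → A_x = 62.4557 × 0.809017 = 50.53 kN.
ΣF_y = 0: A_y + T·sin36° − 45 = 0 → A_y = 45 − 62.4557 × 0.587785 = 8.289 kN.

T = 62.46 kN, A_x = 50.53 kN, A_y = 8.289 kN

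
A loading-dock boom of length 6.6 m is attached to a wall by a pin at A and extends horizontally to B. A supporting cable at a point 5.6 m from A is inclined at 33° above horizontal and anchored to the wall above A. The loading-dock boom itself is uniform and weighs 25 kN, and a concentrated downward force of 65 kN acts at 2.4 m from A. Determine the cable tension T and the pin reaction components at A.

T = 78.20 kN, A_x = 65.58 kN, A_y = 47.41 kN

ΣM about A: T·sin33°·5.6 − 25·3.3 − 65·2.4 = 0 → T = 238.5/(5.6·0.544639) = 78.1973 ≈ 78.20 kN.
ΣF_x = 0: A_x − T·cos33° = 0 → A_x = 78.1973 × 0.838671 = 65.58 kN.
ΣF_y = 0: A_y + T·sin33° − 25 − 65 = 0 → A_y = 90 − 78.1973 × 0.544639 = 47.41 kN.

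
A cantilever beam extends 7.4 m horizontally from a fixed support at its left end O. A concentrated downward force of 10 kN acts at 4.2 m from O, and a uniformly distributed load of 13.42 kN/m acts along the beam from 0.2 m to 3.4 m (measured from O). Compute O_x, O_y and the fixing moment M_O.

Resultant of the distributed load: 13.42 × 3.2 = 42.944 kN at 1.8 m from O.
ΣF_x = 0: O_x = 0.
ΣF_y = 0: O_y − 10 − 13.42·3.2 = 0 → O_y = 52.94 kN.
ΣM about O: M_O − 10·4.2 − (13.42·3.2)·1.8 = 0 → M_O = 119.3 kN·m.

O_x = 0, O_y = 52.94 kN, M_O = 119.3 kN·m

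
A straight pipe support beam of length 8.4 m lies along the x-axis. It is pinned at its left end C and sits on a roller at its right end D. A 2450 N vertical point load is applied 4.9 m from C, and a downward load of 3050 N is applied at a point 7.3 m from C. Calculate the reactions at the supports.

C_x = 0, C_y = 1420 N, D_y = 4080 N

ΣM about C: D_y·8.4 − 2450·4.9 − 3050·7.3 = 0 → D_y = 34270/8.4 = 4079.76 ≈ 4080 N.
ΣF_y = 0: C_y + 4079.76 − 2450 − 3050 = 0 → C_y = 1420 N.
ΣF_x = 0: no horizontal applied forces, so C_x = 0.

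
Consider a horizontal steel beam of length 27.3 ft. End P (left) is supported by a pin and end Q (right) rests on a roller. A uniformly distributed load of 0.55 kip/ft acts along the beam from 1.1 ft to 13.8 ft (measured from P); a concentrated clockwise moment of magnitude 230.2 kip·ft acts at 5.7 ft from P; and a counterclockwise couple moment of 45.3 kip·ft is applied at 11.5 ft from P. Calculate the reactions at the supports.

P_x = 0, P_y = -1.694 kip, Q_y = 8.679 kip

Resultant of the distributed load: 0.55 × 12.7 = 6.985 kip at 7.45 ft from P.
ΣM about P: Q_y·27.3 − (0.55·12.7)·7.45 − 230.2 + 45.3 = 0 → Q_y = 236.93825/27.3 = 8.67906 ≈ 8.679 kip.
ΣF_y = 0: P_y + 8.67906 − 0.55·12.7 = 0 → P_y = -1.694 kip.
ΣF_x = 0: no horizontal applied forces, so P_x = 0.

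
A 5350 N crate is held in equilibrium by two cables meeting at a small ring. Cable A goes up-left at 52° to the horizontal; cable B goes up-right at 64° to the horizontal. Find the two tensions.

T_A = 2609 N, T_B = 3665 N

ΣF_x = 0: −T_A·cos52° + T_B·cos64° = 0 → T_B = 1.40443·T_A.
ΣF_y = 0: T_A·sin52° + T_B·sin64° = 5350.
Substitute: T_A·(0.788011 + 1.40443·0.898794) = 5350 → T_A = 2609.37 ≈ 2609 N.
Then T_B = 1.40443 × 2609.37 = 3665 N.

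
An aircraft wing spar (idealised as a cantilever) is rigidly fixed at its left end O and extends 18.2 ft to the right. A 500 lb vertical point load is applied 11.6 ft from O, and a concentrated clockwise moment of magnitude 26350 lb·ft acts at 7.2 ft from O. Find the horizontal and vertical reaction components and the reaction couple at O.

ΣF_x = 0: O_x = 0.
ΣF_y = 0: O_y − 500 = 0 → O_y = 500.0 lb.
ΣM about O: M_O − 500·11.6 − 26350 = 0 → M_O = 32150 lb·ft.

O_x = 0, O_y = 500.0 lb, M_O = 32150 lb·ft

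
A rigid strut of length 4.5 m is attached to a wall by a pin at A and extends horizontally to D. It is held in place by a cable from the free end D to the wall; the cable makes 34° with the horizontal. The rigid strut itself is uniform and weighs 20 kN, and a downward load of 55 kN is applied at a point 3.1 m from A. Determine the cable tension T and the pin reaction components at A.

ΣM about A: T·sin34°·4.5 − 20·2.25 − 55·3.1 = 0 → T = 215.5/(4.5·0.559193) = 85.6393 ≈ 85.64 kN.
ΣF_x = 0: A_x − T·cos34° = 0 → A_x = 85.6393 × 0.829038 = 71.00 kN.
ΣF_y = 0: A_y + T·sin34° − 20 − 55 = 0 → A_y = 75 − 85.6393 × 0.559193 = 27.11 kN.

T = 85.64 kN, A_x = 71.00 kN, A_y = 27.11 kN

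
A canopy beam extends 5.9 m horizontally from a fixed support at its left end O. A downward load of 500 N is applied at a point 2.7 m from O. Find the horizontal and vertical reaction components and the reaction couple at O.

O_x = 0, O_y = 500.0 N, M_O = 1350 N·m

ΣF_x = 0: O_x = 0.
ΣF_y = 0: O_y − 500 = 0 → O_y = 500.0 N.
ΣM about O: M_O − 500·2.7 = 0 → M_O = 1350 N·m.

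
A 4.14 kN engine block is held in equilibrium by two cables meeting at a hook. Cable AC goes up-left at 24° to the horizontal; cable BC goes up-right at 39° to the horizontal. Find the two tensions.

ΣF_x = 0: −T_AC·cos24° + T_BC·cos39° = 0 → T_BC = 1.17551·T_AC.
ΣF_y = 0: T_AC·sin24° + T_BC·sin39° = 4.14.
Substitute: T_AC·(0.406737 + 1.17551·0.62932) = 4.14 → T_AC = 3.61096 ≈ 3.611 kN.
Then T_BC = 1.17551 × 3.61096 = 4.245 kN.

T_AC = 3.611 kN, T_BC = 4.245 kN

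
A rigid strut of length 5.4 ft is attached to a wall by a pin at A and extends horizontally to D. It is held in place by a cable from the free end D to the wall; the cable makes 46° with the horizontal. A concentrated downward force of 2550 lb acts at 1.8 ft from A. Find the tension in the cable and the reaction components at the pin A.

ΣM about A: T·sin46°·5.4 − 2550·1.8 = 0 → T = 4590/(5.4·0.71934) = 1181.64 ≈ 1182 lb.
ΣF_x = 0: A_x − T·cos46° = 0 → A_x = 1181.64 × 0.694658 = 820.8 lb.
ΣF_y = 0: A_y + T·sin46° − 2550 = 0 → A_y = 2550 − 1181.64 × 0.71934 = 1700 lb.

T = 1182 lb, A_x = 820.8 lb, A_y = 1700 lb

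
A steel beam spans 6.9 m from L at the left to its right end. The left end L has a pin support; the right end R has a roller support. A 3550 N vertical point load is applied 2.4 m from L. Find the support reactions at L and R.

L_x = 0, L_y = 2315 N, R_y = 1235 N

ΣM about L: R_y·6.9 − 3550·2.4 = 0 → R_y = 8520/6.9 = 1234.78 ≈ 1235 N.
ΣF_y = 0: L_y + 1234.78 − 3550 = 0 → L_y = 2315 N.
ΣF_x = 0: no horizontal applied forces, so L_x = 0.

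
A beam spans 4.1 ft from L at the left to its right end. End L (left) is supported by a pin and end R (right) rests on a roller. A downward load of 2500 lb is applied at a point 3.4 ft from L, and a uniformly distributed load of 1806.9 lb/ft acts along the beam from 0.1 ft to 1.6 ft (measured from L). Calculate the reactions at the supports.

Resultant of the distributed load: 1806.9 × 1.5 = 2710.35 lb at 0.85 ft from L.
ΣM about L: R_y·4.1 − 2500·3.4 − (1806.9·1.5)·0.85 = 0 → R_y = 10803.7975/4.1 = 2635.07 ≈ 2635 lb.
ΣF_y = 0: L_y + 2635.07 − 2500 − 1806.9·1.5 = 0 → L_y = 2575 lb.
ΣF_x = 0: no horizontal applied forces, so L_x = 0.

L_x = 0, L_y = 2575 lb, R_y = 2635 lb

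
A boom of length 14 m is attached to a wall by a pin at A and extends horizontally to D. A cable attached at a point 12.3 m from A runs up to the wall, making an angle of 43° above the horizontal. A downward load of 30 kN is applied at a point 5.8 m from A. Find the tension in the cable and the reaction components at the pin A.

T = 20.74 kN, A_x = 15.17 kN, A_y = 15.85 kN

ΣM about A: T·sin43°·12.3 − 30·5.8 = 0 → T = 174/(12.3·0.681998) = 20.7425 ≈ 20.74 kN.
ΣF_x = 0: A_x − T·cos43° = 0 → A_x = 20.7425 × 0.731354 = 15.17 kN.
ΣF_y = 0: A_y + T·sin43° − 30 = 0 → A_y = 30 − 20.7425 × 0.681998 = 15.85 kN.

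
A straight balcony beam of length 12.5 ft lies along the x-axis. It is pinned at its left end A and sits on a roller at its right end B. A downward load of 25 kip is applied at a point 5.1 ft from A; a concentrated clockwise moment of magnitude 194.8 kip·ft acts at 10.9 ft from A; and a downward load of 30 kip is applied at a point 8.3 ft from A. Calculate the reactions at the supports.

A_x = 0, A_y = 9.296 kip, B_y = 45.70 kip

Taking moments about A: B_y·12.5 − 25·5.1 − 194.8 − 30·8.3 = 0 → B_y = 571.3/12.5 = 45.704 ≈ 45.70 kip.
ΣF_y = 0: A_y + 45.704 − 25 − 30 = 0 → A_y = 9.296 kip.
ΣF_x = 0: no horizontal applied forces, so A_x = 0.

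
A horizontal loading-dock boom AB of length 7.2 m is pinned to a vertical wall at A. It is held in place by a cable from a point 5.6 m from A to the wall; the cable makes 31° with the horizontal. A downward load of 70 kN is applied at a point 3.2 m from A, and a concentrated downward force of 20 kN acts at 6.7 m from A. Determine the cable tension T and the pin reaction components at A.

T = 124.1 kN, A_x = 106.4 kN, A_y = 26.07 kN

ΣM about A: T·sin31°·5.6 − 70·3.2 − 20·6.7 = 0 → T = 358/(5.6·0.515038) = 124.124 ≈ 124.1 kN.
ΣF_x = 0: A_x − T·cos31° = 0 → A_x = 124.124 × 0.857167 = 106.4 kN.
ΣF_y = 0: A_y + T·sin31° − 70 − 20 = 0 → A_y = 90 − 124.124 × 0.515038 = 26.07 kN.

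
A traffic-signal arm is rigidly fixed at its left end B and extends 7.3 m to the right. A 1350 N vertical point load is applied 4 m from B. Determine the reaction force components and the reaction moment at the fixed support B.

B_x = 0, B_y = 1350 N, M_B = 5400 N·m

ΣF_x = 0: B_x = 0.
ΣF_y = 0: B_y − 1350 = 0 → B_y = 1350 N.
ΣM about B: M_B − 1350·4 = 0 → M_B = 5400 N·m.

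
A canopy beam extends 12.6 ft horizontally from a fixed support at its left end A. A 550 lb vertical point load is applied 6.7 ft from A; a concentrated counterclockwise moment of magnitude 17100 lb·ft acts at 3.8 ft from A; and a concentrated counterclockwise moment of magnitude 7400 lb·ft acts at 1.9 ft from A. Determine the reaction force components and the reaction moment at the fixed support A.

ΣF_x = 0: A_x = 0.
ΣF_y = 0: A_y − 550 = 0 → A_y = 550.0 lb.
ΣM about A: M_A − 550·6.7 + 17100 + 7400 = 0 → M_A = -20820 lb·ft.

A_x = 0, A_y = 550.0 lb, M_A = -20820 lb·ft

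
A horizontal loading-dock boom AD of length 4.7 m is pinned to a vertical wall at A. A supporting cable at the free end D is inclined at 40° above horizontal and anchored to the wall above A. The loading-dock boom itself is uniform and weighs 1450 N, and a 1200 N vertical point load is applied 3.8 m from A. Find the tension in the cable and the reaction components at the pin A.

ΣM about A: T·sin40°·4.7 − 1450·2.35 − 1200·3.8 = 0 → T = 7967.5/(4.7·0.642788) = 2637.28 ≈ 2637 N.
ΣF_x = 0: A_x − T·cos40° = 0 → A_x = 2637.28 × 0.766044 = 2020 N.
ΣF_y = 0: A_y + T·sin40° − 1450 − 1200 = 0 → A_y = 2650 − 2637.28 × 0.642788 = 954.8 N.

T = 2637 N, A_x = 2020 N, A_y = 954.8 N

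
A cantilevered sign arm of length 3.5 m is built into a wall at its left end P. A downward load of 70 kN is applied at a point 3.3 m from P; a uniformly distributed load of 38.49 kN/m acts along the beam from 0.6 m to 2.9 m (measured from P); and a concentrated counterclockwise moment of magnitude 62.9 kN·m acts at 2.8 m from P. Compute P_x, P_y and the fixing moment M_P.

P_x = 0, P_y = 158.5 kN, M_P = 323.0 kN·m

Resultant of the distributed load: 38.49 × 2.3 = 88.527 kN at 1.75 m from P.
ΣF_x = 0: P_x = 0.
ΣF_y = 0: P_y − 70 − 38.49·2.3 = 0 → P_y = 158.5 kN.
ΣM about P: M_P − 70·3.3 − (38.49·2.3)·1.75 + 62.9 = 0 → M_P = 323.0 kN·m.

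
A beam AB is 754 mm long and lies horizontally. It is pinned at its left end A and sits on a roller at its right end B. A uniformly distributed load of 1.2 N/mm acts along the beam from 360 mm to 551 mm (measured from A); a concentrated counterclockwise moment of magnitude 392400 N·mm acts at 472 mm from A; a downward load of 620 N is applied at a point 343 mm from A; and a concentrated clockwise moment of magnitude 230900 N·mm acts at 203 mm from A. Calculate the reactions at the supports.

A_x = 0, A_y = 642.9 N, B_y = 206.3 N

Resultant of the distributed load: 1.2 × 191 = 229.2 N at 455.5 mm from A.
Taking moments about A: B_y·754 − (1.2·191)·455.5 + 392400 − 620·343 − 230900 = 0 → B_y = 155560.6/754 = 206.314 ≈ 206.3 N.
ΣF_y = 0: A_y + 206.314 − 1.2·191 − 620 = 0 → A_y = 642.9 N.
ΣF_x = 0: no horizontal applied forces, so A_x = 0.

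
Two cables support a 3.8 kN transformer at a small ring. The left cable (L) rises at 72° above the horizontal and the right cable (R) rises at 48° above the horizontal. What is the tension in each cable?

ΣF_x = 0: −T_L·cos72° + T_R·cos48° = 0 → T_R = 0.461819·T_L.
ΣF_y = 0: T_L·sin72° + T_R·sin48° = 3.8.
Substitute: T_L·(0.951057 + 0.461819·0.743145) = 3.8 → T_L = 2.93605 ≈ 2.936 kN.
Then T_R = 0.461819 × 2.93605 = 1.356 kN.

T_L = 2.936 kN, T_R = 1.356 kN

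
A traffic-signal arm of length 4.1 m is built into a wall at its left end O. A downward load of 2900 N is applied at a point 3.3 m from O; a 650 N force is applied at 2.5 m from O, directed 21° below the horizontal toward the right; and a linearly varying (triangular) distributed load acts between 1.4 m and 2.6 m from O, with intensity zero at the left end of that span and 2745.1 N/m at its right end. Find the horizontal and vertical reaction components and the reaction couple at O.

O_x = -606.8 N, O_y = 4780 N, M_O = 13780 N·m

Resultant of the triangular load: ½ × 2745.1 × 1.2 = 1647.06 N, acting at 2.2 m from O (one-third of the span from the peak).
ΣF_x = 0: O_x + 650·cos21° = 0 → O_x = -606.8 N.
ΣF_y = 0: O_y − 2900 − 650·sin21° − ½·2745.1·1.2 = 0 → O_y = 4780 N.
ΣM about O: M_O − 2900·3.3 − 650·sin21°·2.5 − (½·2745.1·1.2)·2.2 = 0 → M_O = 13780 N·m.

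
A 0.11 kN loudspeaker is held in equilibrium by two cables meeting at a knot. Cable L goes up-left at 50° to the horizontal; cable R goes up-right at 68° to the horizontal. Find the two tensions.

ΣF_x = 0: −T_L·cos50° + T_R·cos68° = 0 → T_R = 1.7159·T_L.
ΣF_y = 0: T_L·sin50° + T_R·sin68° = 0.11.
Substitute: T_L·(0.766044 + 1.7159·0.927184) = 0.11 → T_L = 0.0466695 ≈ 0.04667 kN.
Then T_R = 1.7159 × 0.0466695 = 0.08008 kN.

T_L = 0.04667 kN, T_R = 0.08008 kN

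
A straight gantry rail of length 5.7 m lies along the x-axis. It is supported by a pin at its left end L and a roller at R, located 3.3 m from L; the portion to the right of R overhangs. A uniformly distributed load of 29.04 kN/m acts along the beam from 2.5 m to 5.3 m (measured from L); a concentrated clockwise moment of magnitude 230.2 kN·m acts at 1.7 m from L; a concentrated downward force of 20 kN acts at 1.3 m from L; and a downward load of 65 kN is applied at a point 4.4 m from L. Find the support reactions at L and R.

L_x = 0, L_y = -94.09 kN, R_y = 260.4 kN

Resultant of the distributed load: 29.04 × 2.8 = 81.312 kN at 3.9 m from L.
Taking moments about L: R_y·3.3 − (29.04·2.8)·3.9 − 230.2 − 20·1.3 − 65·4.4 = 0 → R_y = 859.3168/3.3 = 260.399 ≈ 260.4 kN.
ΣF_y = 0: L_y + 260.399 − 29.04·2.8 − 20 − 65 = 0 → L_y = -94.09 kN.
ΣF_x = 0: no horizontal applied forces, so L_x = 0.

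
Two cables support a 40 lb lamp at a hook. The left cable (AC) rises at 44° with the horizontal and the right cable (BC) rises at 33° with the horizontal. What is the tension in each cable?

T_AC = 34.43 lb, T_BC = 29.53 lb

ΣF_x = 0: −T_AC·cos44° + T_BC·cos33° = 0 → T_BC = 0.857714·T_AC.
ΣF_y = 0: T_AC·sin44° + T_BC·sin33° = 40.
Substitute: T_AC·(0.694658 + 0.857714·0.544639) = 40 → T_AC = 34.4293 ≈ 34.43 lb.
Then T_BC = 0.857714 × 34.4293 = 29.53 lb.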